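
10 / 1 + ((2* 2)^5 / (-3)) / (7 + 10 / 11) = -33.16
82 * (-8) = -656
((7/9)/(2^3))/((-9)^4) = 7/472392 = 0.00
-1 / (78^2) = -1/6084 = 0.00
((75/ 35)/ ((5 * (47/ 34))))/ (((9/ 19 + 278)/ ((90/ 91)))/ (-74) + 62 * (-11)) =-348840/771654037 = 0.00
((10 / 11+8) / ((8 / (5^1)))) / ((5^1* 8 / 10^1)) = 245/176 = 1.39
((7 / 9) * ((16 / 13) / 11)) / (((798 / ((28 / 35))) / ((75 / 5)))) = 32/24453 = 0.00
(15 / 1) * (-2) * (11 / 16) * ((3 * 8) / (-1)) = 495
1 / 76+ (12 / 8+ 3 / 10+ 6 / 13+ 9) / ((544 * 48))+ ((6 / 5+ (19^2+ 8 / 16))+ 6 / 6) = 977429351/2687360 = 363.71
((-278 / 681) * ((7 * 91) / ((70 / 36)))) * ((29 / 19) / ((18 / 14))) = -10270988/64695 = -158.76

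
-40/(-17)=40/17 = 2.35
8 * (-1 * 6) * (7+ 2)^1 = -432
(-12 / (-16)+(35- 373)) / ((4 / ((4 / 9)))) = -1349/36 = -37.47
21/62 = 0.34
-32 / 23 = -1.39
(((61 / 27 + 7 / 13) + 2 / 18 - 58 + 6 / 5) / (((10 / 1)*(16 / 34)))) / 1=-1607843/140400 = -11.45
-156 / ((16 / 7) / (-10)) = 1365/2 = 682.50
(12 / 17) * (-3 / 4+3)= 1.59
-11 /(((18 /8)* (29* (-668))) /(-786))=-2882/14529 = -0.20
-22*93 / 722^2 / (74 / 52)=-13299/4821877 = 0.00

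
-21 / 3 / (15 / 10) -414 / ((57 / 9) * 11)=-6652/627 = -10.61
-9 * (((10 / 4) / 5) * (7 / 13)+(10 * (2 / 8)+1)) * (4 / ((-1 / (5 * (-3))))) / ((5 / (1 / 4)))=-1323/13 = -101.77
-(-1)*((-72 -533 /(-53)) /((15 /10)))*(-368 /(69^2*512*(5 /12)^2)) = 3283/91425 = 0.04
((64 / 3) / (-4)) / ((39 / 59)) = -944/117 = -8.07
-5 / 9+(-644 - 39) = -6152/9 = -683.56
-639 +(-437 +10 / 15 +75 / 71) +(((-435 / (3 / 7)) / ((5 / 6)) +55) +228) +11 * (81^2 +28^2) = 16781359/213 = 78785.72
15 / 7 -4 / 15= 197/105 = 1.88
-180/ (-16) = 45/4 = 11.25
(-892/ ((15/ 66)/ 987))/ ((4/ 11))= -53264442/5 = -10652888.40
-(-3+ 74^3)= -405221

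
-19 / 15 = -1.27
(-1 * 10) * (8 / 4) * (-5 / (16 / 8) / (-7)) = -50/7 = -7.14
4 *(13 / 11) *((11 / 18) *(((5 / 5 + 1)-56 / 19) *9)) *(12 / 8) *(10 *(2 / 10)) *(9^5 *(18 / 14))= -746143164/133 = -5610098.98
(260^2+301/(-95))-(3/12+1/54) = 693540737/10260 = 67596.56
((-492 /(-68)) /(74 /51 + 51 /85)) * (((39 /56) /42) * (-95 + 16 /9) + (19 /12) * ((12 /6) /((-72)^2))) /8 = -482771105/708535296 = -0.68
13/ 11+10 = 123/11 = 11.18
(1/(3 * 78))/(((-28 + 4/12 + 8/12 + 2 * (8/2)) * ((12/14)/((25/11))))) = -175/293436 = 0.00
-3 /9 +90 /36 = 13/6 = 2.17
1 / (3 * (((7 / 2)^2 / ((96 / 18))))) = 64/441 = 0.15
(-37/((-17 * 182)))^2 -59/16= -141193855/38291344 = -3.69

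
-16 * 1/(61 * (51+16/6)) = -48/9821 = 0.00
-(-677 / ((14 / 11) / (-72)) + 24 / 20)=-1340502/35 = -38300.06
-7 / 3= -2.33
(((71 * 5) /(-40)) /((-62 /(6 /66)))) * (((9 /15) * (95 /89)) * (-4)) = -4047/121396 = -0.03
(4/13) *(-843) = -3372/13 = -259.38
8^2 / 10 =32/5 = 6.40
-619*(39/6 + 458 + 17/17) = -576289/2 = -288144.50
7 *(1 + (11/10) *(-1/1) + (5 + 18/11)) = 5033/110 = 45.75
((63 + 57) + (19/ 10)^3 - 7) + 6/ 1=125.86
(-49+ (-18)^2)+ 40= 315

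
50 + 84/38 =992/19 = 52.21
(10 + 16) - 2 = 24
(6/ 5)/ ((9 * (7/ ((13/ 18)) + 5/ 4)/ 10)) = 208/1707 = 0.12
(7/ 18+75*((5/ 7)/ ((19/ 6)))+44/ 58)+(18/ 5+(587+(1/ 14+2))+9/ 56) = 848242627/1388520 = 610.90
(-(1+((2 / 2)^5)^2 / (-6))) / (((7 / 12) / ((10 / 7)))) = -100/49 = -2.04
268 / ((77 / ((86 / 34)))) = 11524/1309 = 8.80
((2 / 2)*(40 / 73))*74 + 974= 74062/73 = 1014.55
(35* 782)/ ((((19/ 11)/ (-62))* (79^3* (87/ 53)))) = -989316020/814993467 = -1.21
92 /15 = 6.13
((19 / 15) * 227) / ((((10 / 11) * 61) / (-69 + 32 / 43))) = -27849041/78690 = -353.91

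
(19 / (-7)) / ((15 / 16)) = -304/105 = -2.90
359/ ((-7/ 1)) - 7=-408/7 = -58.29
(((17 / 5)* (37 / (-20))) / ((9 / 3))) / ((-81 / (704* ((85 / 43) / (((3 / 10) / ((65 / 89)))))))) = 244655840/2789883 = 87.69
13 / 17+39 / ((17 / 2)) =91/17 = 5.35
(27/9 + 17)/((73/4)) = 80/73 = 1.10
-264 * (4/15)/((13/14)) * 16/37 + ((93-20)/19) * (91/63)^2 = -91676587/3701295 = -24.77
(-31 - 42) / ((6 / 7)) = -511/6 = -85.17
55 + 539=594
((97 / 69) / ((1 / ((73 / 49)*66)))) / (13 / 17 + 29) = 120377/25921 = 4.64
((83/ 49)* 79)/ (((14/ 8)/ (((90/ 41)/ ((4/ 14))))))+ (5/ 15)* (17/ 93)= 329326693/560511 = 587.55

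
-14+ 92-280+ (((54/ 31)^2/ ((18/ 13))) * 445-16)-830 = -69958/961 = -72.80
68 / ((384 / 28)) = 119/24 = 4.96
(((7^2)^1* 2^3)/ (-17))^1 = -23.06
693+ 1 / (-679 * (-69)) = 32467744/46851 = 693.00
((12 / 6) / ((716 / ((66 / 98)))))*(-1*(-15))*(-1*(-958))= 237105/8771 = 27.03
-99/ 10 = -9.90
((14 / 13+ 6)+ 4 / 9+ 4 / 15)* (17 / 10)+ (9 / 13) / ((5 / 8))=41966/2925 = 14.35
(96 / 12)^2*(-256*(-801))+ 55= 13123639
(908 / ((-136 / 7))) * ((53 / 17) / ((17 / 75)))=-6316275/9826 = -642.81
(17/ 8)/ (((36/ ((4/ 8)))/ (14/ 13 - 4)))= -323/3744 = -0.09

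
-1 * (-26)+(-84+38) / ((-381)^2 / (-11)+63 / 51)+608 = 782203703/1233753 = 634.00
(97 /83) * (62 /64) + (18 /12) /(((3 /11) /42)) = 616543/2656 = 232.13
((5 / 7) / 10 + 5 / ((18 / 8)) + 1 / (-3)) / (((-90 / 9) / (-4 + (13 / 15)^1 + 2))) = 4199/18900 = 0.22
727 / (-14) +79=27.07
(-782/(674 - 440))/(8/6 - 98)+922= 10428211/11310 = 922.03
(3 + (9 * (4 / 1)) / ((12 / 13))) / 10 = 4.20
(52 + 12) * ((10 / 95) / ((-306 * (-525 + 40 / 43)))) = 2752/65509245 = 0.00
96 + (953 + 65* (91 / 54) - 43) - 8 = 59807/54 = 1107.54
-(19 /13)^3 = -6859/2197 = -3.12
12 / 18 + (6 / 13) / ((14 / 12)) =290/273 = 1.06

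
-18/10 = -9/5 = -1.80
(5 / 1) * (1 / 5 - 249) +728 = -516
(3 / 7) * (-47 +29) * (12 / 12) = -54/7 = -7.71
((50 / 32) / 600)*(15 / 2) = 5/256 = 0.02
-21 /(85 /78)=-1638/85 = -19.27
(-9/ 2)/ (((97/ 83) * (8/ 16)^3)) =-2988/97 = -30.80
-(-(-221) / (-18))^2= -150.74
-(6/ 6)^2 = -1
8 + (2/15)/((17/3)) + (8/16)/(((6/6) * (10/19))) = 3051/340 = 8.97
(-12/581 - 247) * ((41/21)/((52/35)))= -29421395/90636 = -324.61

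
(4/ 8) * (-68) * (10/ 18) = -170/9 = -18.89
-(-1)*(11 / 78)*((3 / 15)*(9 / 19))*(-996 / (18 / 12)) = -10956/1235 = -8.87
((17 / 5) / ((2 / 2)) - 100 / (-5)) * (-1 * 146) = -17082/5 = -3416.40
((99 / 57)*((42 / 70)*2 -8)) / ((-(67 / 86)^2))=8298312/426455 = 19.46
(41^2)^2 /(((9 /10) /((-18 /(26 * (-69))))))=31502.35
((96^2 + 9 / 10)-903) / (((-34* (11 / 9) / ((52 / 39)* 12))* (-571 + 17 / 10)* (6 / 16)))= 15962688/1064591 = 14.99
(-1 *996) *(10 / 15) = -664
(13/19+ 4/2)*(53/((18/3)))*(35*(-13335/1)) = -420519225/38 = -11066295.39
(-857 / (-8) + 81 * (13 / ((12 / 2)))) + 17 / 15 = 34051/120 = 283.76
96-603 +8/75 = -38017/75 = -506.89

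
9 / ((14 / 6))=27/7 = 3.86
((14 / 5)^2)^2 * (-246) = -9450336/625 = -15120.54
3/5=0.60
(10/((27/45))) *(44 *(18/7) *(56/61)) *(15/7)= 1584000/427 = 3709.60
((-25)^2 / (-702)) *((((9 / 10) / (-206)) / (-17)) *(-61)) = 7625/546312 = 0.01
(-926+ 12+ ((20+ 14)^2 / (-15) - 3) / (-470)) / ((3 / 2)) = -6442499/10575 = -609.22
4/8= 1/2 = 0.50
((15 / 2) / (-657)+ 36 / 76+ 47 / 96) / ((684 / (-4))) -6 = -45580231/7589664 = -6.01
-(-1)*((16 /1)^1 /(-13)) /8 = -2/13 = -0.15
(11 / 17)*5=55/17 = 3.24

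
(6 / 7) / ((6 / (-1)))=-1/7 = -0.14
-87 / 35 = -2.49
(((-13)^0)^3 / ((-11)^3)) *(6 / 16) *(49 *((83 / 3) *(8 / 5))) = -4067/6655 = -0.61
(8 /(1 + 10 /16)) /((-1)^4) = 64/13 = 4.92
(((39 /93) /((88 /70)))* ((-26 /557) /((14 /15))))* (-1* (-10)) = -63375/379874 = -0.17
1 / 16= 0.06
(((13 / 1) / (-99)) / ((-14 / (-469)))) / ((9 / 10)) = -4.89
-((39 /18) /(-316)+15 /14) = -14129/13272 = -1.06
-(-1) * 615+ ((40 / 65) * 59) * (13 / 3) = 2317/3 = 772.33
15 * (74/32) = 555/16 = 34.69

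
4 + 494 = 498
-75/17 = -4.41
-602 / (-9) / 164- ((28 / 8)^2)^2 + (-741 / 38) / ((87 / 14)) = -26160533/171216 = -152.79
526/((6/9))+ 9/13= 10266/13 = 789.69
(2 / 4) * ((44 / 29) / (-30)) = -11/435 = -0.03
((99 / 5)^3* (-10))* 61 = -118376478/25 = -4735059.12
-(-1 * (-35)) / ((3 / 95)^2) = -315875/9 = -35097.22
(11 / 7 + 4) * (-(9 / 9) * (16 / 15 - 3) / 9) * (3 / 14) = 377/1470 = 0.26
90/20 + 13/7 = 89/14 = 6.36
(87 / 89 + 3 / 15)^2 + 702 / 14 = 51.53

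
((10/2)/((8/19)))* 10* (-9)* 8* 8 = -68400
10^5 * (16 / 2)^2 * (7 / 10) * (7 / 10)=3136000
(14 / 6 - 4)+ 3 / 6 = -7/6 = -1.17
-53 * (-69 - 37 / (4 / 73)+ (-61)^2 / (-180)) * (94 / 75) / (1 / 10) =342975826/675 = 508112.33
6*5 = 30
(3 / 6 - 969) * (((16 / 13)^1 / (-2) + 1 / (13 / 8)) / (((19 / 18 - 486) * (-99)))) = 0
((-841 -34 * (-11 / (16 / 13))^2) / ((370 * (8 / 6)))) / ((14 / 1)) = -1365843/2652160 = -0.51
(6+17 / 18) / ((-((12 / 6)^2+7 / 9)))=-125/86 = -1.45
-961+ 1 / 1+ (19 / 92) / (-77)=-6800659/7084 = -960.00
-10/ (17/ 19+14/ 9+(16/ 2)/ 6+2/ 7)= -11970/4871 = -2.46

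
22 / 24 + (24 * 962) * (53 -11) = 969696.92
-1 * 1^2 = -1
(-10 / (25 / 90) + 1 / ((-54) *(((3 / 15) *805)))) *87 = -9076565/2898 = -3132.01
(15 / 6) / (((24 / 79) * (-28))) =-395/1344 = -0.29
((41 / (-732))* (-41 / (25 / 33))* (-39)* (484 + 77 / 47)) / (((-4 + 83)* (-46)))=658409037/41674712 = 15.80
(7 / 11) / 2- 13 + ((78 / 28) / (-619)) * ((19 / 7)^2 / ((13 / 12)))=-59379399/4670974 = -12.71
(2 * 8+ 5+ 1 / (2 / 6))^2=576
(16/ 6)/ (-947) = -8/2841 = 0.00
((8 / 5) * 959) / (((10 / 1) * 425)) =3836/10625 = 0.36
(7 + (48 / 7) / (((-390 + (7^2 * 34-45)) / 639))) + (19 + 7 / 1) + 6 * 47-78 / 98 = 19167180/60319 = 317.76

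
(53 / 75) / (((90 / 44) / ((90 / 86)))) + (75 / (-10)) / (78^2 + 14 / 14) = 2828369/7849650 = 0.36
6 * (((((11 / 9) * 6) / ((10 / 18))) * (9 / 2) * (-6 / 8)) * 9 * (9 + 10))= -457083/10 = -45708.30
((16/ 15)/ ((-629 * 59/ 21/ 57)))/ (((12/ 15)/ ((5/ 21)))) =-380/37111 = -0.01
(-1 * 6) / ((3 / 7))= -14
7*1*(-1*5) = -35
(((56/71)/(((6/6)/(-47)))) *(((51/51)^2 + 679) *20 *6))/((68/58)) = -183187200/71 = -2580101.41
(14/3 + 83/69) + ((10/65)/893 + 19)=6640394/267007 = 24.87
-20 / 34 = -10/17 = -0.59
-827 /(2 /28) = -11578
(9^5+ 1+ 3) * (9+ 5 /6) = 3484127/6 = 580687.83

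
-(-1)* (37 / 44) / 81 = 37/3564 = 0.01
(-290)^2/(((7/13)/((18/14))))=9839700/49 = 200810.20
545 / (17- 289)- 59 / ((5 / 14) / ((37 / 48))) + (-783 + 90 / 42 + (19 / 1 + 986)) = 94.80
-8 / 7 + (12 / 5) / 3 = -12/35 = -0.34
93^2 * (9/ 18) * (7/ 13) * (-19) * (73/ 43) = -83973141/1118 = -75110.14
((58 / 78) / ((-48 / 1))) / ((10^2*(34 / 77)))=-2233/6364800 = 0.00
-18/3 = -6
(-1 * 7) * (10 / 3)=-70/3 = -23.33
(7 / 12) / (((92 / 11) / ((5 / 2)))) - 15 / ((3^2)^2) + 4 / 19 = 75403/377568 = 0.20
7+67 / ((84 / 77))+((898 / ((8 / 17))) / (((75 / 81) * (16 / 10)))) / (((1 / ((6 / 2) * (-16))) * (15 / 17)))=-21000757/300 = -70002.52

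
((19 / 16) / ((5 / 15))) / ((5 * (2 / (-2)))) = -57/80 = -0.71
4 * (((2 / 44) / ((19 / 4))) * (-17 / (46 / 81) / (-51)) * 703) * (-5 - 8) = -51948/253 = -205.33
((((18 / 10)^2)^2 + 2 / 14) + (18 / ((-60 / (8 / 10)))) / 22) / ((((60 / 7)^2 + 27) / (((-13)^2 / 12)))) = 605160101/406147500 = 1.49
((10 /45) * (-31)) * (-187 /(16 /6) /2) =5797/24 = 241.54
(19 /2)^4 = 130321/16 = 8145.06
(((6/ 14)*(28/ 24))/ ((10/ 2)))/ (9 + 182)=1/1910 = 0.00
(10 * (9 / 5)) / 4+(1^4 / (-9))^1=79/18 = 4.39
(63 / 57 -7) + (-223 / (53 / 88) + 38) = -340526/1007 = -338.16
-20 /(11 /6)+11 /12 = -1319/132 = -9.99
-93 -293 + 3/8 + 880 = 3955/8 = 494.38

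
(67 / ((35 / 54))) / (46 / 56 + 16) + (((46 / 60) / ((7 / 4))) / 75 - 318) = -385562228/1236375 = -311.85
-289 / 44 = -6.57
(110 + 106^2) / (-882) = -1891/147 = -12.86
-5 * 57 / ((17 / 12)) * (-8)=27360/17 = 1609.41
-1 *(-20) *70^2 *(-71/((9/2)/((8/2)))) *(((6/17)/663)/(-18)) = 55664000/304317 = 182.91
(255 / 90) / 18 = 17/108 = 0.16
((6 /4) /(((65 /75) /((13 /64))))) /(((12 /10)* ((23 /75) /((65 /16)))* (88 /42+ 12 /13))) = 99815625/77627392 = 1.29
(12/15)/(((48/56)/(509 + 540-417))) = 8848/15 = 589.87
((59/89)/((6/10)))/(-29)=-295/7743 = -0.04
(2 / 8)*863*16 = 3452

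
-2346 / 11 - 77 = -3193/11 = -290.27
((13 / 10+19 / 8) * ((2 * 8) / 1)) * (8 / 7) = 336/5 = 67.20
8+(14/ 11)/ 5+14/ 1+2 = 1334/55 = 24.25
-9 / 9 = -1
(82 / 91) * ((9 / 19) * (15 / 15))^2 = 6642/32851 = 0.20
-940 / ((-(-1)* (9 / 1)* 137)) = -940/1233 = -0.76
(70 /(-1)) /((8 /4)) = -35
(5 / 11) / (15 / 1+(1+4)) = 1/44 = 0.02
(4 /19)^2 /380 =4/34295 = 0.00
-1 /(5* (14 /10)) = -0.14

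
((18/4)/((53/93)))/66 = 279/2332 = 0.12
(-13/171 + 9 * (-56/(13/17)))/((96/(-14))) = 96.13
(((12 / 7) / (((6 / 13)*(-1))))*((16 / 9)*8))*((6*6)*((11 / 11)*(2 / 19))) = -26624/133 = -200.18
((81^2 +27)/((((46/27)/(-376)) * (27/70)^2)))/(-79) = 224772800/1817 = 123705.45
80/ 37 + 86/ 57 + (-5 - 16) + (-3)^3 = -93490/2109 = -44.33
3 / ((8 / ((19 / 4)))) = 57/32 = 1.78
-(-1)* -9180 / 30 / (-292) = 153/146 = 1.05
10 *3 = 30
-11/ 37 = -0.30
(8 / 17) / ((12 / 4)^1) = 8/51 = 0.16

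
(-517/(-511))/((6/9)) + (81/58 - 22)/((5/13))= -771349/14819 = -52.05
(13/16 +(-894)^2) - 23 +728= 12799069/16 = 799941.81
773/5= 154.60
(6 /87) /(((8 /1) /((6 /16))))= 3/928 = 0.00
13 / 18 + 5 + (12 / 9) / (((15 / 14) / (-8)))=-127/30 = -4.23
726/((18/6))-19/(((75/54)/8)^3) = -52952446/15625 = -3388.96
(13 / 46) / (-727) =-13/33442 = 0.00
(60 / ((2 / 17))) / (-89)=-5.73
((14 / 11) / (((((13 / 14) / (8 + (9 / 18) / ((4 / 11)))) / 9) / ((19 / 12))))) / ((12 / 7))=488775/4576 = 106.81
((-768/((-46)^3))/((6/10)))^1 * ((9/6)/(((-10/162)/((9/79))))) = -34992/961193 = -0.04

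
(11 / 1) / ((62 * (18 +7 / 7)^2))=11/22382 = 0.00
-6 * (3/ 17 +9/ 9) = -120/17 = -7.06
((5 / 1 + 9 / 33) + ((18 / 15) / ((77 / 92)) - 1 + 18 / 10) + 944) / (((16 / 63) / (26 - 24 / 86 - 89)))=-897105537/3784 = -237078.63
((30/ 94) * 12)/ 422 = 90/9917 = 0.01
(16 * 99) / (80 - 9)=1584/71 = 22.31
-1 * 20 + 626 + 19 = 625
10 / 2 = 5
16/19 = 0.84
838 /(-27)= -838/27 = -31.04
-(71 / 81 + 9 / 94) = -7403/7614 = -0.97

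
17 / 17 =1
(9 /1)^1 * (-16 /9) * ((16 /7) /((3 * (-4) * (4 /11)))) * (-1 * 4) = -704/21 = -33.52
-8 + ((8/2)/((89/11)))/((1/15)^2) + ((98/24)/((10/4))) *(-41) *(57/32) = -457059/28480 = -16.05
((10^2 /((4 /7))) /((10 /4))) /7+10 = 20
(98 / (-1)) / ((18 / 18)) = -98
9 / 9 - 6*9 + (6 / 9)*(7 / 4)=-311/6 = -51.83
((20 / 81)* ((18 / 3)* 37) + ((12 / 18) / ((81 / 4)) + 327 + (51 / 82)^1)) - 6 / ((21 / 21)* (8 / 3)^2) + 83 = 148130183/318816 = 464.63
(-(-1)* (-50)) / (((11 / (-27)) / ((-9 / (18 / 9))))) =-6075/11 = -552.27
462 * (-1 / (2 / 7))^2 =11319/2 = 5659.50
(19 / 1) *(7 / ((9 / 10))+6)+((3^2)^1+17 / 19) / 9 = 262.88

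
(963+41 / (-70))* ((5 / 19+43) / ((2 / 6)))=83065977/665 = 124911.24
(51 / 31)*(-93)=-153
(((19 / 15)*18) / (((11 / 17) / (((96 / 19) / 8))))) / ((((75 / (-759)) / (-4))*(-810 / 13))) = -81328/5625 = -14.46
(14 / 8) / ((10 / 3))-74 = -2939/40 = -73.48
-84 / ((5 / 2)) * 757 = -25435.20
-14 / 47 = -0.30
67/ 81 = 0.83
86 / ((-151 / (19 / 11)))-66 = -111260/1661 = -66.98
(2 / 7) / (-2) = -1/7 = -0.14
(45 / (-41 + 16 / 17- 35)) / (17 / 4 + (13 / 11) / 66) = -25245/179713 = -0.14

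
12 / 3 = 4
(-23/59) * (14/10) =-161/295 = -0.55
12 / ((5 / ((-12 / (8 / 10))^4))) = 121500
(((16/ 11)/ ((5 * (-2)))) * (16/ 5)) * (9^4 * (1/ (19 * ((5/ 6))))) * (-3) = 15116544/26125 = 578.62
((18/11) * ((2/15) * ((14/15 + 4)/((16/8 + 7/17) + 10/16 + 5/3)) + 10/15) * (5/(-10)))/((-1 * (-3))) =-116078/527725 = -0.22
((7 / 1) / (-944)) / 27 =-7/25488 = 0.00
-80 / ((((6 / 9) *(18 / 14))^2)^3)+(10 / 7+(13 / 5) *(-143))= -58388683/102060 = -572.10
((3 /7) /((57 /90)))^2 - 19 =-327991/17689 = -18.54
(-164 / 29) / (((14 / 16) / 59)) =-77408/203 = -381.32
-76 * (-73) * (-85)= -471580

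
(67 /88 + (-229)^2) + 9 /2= 4615271/88 = 52446.26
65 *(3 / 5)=39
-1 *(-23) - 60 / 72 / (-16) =23.05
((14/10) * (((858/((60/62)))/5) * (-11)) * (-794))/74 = 135512377/4625 = 29299.97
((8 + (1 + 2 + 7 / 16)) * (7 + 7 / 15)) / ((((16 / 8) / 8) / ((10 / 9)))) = 3416/9 = 379.56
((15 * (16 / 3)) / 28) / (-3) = -20/21 = -0.95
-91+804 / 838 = -37727/419 = -90.04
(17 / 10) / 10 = 17/100 = 0.17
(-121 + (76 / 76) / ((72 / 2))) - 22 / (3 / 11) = -7259/36 = -201.64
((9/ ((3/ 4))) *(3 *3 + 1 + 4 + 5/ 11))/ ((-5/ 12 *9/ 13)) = -33072/55 = -601.31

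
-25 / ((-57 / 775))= 19375/57 = 339.91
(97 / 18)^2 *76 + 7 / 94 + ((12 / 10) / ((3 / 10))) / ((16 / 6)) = 8408231/3807 = 2208.62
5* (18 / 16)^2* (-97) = -39285/64 = -613.83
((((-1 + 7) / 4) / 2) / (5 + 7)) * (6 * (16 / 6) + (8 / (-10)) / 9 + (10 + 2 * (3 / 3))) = 157/90 = 1.74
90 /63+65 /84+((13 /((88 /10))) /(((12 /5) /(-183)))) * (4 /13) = -14995/462 = -32.46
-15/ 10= -3/2 = -1.50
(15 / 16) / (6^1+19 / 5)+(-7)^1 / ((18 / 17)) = -45973/7056 = -6.52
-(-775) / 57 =775/57 = 13.60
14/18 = 7/9 = 0.78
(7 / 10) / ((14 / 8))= 2/5 = 0.40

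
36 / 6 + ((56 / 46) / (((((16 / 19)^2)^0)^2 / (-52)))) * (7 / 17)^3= 178586/112999 = 1.58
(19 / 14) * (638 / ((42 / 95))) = 575795/294 = 1958.49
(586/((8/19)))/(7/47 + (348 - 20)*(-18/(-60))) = 1308245/92636 = 14.12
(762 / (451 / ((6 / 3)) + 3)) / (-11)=-1524/5027 = -0.30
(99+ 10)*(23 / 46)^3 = 13.62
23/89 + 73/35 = 7302/3115 = 2.34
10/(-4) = -5/2 = -2.50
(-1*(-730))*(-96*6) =-420480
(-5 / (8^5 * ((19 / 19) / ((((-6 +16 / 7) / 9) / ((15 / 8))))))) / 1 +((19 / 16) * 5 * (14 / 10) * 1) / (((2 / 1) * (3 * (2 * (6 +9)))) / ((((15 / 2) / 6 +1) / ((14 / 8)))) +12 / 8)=6438751/109541376 = 0.06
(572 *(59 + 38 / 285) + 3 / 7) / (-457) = -3551593/47985 = -74.01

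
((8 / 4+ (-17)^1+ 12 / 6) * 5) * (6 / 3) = -130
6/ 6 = 1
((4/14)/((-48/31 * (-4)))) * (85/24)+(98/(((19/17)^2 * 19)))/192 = 20452513/110621952 = 0.18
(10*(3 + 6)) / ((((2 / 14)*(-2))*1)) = -315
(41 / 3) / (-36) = -41/108 = -0.38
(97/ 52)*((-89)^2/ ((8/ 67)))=51478579/416 = 123746.58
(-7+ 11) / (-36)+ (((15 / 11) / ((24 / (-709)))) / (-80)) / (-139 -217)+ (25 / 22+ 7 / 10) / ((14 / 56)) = 163147103/22556160 = 7.23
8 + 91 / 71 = 659/71 = 9.28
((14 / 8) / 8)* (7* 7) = 10.72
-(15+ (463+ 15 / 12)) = -1917/4 = -479.25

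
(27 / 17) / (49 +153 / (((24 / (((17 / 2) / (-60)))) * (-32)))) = 276480/8534833 = 0.03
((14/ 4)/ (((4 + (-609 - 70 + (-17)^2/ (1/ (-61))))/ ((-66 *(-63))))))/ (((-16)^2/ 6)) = -3969/212992 = -0.02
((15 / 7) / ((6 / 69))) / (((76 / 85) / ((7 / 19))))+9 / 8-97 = -85.72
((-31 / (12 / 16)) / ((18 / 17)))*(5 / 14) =-2635/189 = -13.94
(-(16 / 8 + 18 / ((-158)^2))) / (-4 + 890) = -24973/11059052 = 0.00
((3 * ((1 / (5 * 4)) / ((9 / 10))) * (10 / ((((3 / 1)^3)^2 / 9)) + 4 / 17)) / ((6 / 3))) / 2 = 247/16524 = 0.01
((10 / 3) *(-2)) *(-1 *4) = 80/3 = 26.67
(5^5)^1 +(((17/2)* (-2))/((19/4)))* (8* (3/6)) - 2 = 59065/19 = 3108.68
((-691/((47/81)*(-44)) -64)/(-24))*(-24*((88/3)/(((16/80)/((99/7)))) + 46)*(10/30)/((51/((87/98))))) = -454.39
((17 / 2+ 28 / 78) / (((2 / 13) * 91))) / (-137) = -691/149604 = 0.00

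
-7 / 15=-0.47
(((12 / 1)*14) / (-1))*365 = -61320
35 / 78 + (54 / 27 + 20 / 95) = 2.66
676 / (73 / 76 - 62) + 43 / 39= -1804187/180921 = -9.97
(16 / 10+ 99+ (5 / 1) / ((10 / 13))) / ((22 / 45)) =9639/44 = 219.07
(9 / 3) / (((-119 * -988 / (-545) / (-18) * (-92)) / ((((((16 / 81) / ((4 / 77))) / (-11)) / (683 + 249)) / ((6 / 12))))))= 545/270029292 = 0.00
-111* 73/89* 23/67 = -186369/5963 = -31.25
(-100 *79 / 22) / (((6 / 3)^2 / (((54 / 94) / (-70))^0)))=-1975/22 = -89.77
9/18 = 1/2 = 0.50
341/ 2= 170.50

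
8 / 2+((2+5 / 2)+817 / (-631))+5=15403/1262 = 12.21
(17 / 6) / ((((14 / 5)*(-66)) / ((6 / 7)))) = -0.01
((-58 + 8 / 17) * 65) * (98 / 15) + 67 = -414185/17 = -24363.82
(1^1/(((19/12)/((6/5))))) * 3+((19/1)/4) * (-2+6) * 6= 11046/95 = 116.27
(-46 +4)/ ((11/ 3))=-126/11 = -11.45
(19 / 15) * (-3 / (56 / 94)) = -893/140 = -6.38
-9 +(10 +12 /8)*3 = 51/2 = 25.50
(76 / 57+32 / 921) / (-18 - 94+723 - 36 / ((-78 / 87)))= 1092/519751 = 0.00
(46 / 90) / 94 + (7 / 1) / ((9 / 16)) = 12.45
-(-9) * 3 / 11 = 27/11 = 2.45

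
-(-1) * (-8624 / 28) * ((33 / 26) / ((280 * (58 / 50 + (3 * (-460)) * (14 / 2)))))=1815/12556492 = 0.00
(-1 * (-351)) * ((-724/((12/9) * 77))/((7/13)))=-4596.86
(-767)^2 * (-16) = -9412624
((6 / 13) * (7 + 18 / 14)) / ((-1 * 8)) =-87/182 = -0.48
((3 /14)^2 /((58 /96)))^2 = 11664/2019241 = 0.01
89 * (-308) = -27412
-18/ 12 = -3/2 = -1.50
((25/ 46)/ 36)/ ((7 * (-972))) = -25/11267424 = 0.00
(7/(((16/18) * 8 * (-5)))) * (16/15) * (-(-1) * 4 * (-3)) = 63/25 = 2.52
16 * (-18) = -288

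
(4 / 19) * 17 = 68/19 = 3.58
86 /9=9.56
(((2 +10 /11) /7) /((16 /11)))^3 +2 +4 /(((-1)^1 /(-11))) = 15786/343 = 46.02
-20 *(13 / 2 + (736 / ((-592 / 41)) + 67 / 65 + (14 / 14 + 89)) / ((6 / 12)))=-833242/481 = -1732.31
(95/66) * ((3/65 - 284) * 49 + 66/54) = -77318809/3861 = -20025.59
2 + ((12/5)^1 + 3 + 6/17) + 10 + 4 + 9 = 2614/85 = 30.75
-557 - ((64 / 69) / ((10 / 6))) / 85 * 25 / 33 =-7187035/12903 = -557.00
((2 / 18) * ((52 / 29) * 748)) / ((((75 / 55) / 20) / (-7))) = -11979968/783 = -15300.09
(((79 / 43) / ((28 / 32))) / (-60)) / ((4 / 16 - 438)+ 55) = 632/6912465 = 0.00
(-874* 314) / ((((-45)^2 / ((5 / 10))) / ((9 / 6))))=-101.64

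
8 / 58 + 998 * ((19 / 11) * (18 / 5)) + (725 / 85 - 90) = 166063453/27115 = 6124.41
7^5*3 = 50421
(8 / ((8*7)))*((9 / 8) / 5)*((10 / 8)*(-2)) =-0.08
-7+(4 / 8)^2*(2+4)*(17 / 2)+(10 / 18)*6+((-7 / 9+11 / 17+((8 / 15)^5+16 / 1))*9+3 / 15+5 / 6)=879722599/5737500 = 153.33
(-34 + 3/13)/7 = -439/91 = -4.82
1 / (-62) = -1/62 = -0.02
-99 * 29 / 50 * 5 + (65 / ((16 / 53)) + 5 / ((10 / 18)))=-62.79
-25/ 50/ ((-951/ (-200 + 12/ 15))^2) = -0.02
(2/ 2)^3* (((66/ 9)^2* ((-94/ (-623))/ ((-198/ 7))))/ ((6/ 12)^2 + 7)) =-8272/209061 = -0.04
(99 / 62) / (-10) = -99/620 = -0.16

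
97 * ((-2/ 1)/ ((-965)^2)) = -194/931225 = 0.00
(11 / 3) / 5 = 11/15 = 0.73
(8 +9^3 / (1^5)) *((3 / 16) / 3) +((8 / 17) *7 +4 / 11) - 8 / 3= 422353/8976 = 47.05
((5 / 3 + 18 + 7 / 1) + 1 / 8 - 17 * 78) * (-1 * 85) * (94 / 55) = 24913619/132 = 188739.54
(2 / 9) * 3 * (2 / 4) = 1/3 = 0.33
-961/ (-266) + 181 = 49107/266 = 184.61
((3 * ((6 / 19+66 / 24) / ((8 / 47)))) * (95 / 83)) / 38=164265/100928 = 1.63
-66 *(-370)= 24420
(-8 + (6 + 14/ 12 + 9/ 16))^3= -2197/110592 = -0.02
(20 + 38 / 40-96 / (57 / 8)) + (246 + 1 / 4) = 24104/95 = 253.73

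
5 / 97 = 0.05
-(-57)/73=57/73 = 0.78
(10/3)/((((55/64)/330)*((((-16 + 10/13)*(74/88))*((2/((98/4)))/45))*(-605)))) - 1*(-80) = 765840/4477 = 171.06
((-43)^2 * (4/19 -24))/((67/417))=-348506916/1273 = -273768.20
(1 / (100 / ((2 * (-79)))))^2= 6241/2500 = 2.50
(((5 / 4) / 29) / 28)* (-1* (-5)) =25/3248 = 0.01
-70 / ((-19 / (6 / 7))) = 60/19 = 3.16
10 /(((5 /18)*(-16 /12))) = -27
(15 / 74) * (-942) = -7065/37 = -190.95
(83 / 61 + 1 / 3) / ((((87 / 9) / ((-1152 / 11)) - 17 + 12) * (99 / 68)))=-2698240/11808929 = -0.23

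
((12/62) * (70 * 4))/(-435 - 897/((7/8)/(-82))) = 3920/6048999 = 0.00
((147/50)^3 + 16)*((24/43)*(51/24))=264002673/5375000 = 49.12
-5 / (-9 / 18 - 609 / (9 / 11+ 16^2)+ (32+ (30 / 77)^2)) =-167494250/980862033 = -0.17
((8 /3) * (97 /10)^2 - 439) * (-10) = 28214/15 = 1880.93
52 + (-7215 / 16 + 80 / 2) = -5743/16 = -358.94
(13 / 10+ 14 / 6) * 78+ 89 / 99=284.30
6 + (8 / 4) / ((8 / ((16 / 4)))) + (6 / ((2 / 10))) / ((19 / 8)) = 373/19 = 19.63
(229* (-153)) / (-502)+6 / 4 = 17895/251 = 71.29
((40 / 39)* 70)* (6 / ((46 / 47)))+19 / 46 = 263447/598 = 440.55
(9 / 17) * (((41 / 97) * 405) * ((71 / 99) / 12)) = 392985/72556 = 5.42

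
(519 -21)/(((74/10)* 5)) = 498/37 = 13.46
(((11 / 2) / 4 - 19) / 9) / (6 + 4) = -47/240 = -0.20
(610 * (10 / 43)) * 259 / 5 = 315980/43 = 7348.37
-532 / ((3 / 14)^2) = -104272/9 = -11585.78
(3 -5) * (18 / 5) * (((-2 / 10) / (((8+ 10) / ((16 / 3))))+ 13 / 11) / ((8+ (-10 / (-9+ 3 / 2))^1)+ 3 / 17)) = -113356/133375 = -0.85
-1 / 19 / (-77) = 1/1463 = 0.00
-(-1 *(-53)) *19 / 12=-1007/12 = -83.92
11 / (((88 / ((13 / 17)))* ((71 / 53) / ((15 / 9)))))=3445/28968 = 0.12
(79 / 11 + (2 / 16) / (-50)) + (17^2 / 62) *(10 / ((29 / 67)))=454384511/3955600 = 114.87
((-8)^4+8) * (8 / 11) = 32832/11 = 2984.73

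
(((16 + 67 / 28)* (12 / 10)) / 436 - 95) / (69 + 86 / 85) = -49263535/36324904 = -1.36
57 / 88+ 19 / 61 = 5149/5368 = 0.96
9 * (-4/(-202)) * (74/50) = 666/2525 = 0.26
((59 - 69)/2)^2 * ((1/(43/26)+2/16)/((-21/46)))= -144325/3612 = -39.96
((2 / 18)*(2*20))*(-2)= -80/9 = -8.89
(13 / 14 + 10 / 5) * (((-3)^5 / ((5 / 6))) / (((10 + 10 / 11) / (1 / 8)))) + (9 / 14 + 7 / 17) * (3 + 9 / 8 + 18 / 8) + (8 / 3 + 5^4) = 2998103/4800 = 624.60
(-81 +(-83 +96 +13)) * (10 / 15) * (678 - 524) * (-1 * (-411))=-2320780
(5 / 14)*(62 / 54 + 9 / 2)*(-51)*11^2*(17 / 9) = -53327725/2268 = -23513.11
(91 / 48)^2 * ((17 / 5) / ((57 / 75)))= 703885/43776 = 16.08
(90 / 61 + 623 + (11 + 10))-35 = 37239/61 = 610.48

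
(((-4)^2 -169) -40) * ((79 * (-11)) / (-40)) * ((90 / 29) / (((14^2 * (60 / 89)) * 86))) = -44780439/39105920 = -1.15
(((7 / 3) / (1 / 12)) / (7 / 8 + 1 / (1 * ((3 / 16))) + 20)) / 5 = 672/3145 = 0.21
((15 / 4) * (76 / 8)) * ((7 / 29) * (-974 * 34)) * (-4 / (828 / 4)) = 11011070/2001 = 5502.78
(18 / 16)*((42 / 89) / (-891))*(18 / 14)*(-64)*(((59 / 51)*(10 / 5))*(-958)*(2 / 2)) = -1808704/16643 = -108.68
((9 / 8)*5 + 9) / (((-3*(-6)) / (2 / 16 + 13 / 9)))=1469/1152 = 1.28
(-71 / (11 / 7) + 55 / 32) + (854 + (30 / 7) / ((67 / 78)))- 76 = 739.53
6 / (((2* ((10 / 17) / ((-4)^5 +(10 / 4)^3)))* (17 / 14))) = -169407/40 = -4235.18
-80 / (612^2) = -5/23409 = 0.00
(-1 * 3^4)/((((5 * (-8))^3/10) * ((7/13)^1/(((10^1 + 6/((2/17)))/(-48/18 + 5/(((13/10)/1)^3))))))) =-423359703/115404800 = -3.67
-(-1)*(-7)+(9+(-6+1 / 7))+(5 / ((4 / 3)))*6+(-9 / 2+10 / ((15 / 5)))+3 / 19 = 7036/399 = 17.63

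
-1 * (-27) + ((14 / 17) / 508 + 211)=238.00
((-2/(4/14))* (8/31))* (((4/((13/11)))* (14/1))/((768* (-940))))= 539/4545840 = 0.00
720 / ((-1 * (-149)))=720/149 = 4.83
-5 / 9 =-0.56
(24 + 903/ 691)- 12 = 9195/691 = 13.31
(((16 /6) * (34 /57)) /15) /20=0.01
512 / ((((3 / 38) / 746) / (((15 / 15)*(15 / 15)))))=4838058.67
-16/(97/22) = -3.63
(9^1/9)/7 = 1/7 = 0.14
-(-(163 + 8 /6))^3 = 119823157/27 = 4437894.70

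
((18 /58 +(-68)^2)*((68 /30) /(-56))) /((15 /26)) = -5927441/18270 = -324.44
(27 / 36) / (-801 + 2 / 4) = -3/3202 = 0.00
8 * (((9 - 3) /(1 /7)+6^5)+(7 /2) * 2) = 62600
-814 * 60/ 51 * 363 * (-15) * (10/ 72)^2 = 30779375/306 = 100586.19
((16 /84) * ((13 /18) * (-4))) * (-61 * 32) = 203008/189 = 1074.12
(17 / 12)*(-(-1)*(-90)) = -255/2 = -127.50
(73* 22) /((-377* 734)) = -803/138359 = -0.01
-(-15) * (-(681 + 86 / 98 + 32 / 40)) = -501768/49 = -10240.16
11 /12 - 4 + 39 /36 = -2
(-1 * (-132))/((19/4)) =528/19 = 27.79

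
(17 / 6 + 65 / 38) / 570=259/32490 = 0.01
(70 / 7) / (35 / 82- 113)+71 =654581/9231 = 70.91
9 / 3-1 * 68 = -65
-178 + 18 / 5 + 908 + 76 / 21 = 77408/105 = 737.22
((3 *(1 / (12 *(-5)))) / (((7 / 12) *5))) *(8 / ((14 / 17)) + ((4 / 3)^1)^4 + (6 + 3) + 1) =-2594/6615 = -0.39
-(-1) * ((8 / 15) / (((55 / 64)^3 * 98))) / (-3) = -1048576/366856875 = 0.00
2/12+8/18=11/18 = 0.61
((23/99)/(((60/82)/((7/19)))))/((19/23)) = 151823/1072170 = 0.14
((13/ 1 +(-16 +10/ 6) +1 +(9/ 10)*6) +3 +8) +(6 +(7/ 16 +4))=6361/240 = 26.50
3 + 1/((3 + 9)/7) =43/12 = 3.58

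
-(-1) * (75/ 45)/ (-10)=-1/6 = -0.17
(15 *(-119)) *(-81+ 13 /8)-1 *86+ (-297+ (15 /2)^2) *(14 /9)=141223.88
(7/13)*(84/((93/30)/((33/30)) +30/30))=154/13 = 11.85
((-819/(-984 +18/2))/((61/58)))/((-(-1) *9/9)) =1218/1525 = 0.80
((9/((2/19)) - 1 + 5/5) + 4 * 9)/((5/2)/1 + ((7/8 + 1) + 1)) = 972/43 = 22.60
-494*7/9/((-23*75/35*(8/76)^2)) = 4369183/6210 = 703.57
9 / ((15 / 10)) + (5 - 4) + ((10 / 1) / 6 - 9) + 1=2/3 = 0.67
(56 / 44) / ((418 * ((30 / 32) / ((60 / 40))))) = 56/11495 = 0.00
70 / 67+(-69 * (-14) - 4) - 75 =59499/67 = 888.04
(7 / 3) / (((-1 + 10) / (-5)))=-35/27 = -1.30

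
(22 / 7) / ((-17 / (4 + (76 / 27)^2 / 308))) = -451952/607257 = -0.74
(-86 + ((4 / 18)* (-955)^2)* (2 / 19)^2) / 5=7016786/16245 = 431.94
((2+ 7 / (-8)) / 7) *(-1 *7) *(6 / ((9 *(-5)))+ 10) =-111/10 = -11.10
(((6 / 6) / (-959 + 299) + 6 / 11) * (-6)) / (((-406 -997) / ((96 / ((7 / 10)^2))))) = 344640/756217 = 0.46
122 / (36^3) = 61/23328 = 0.00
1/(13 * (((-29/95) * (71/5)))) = -475/26767 = -0.02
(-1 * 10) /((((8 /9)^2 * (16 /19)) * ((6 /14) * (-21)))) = 1.67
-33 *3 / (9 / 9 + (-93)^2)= -99/8650 = -0.01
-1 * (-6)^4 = -1296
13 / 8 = 1.62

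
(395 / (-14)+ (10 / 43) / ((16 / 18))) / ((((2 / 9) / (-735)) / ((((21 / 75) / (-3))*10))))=-14841855/172 = -86289.85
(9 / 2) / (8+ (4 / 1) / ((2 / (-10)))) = -3/8 = -0.38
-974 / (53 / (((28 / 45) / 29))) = -27272/69165 = -0.39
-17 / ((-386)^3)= 17/57512456 = 0.00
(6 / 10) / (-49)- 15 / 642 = -1867/52430 = -0.04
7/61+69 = 4216/61 = 69.11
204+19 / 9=1855/9 = 206.11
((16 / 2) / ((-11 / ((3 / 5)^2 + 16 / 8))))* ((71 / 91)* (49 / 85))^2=-0.35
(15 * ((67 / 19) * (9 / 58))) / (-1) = -8.21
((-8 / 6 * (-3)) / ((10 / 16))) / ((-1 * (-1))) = 32/5 = 6.40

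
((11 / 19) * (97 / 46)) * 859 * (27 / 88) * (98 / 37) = 110236329/129352 = 852.22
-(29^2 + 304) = -1145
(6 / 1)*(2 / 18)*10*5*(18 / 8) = 75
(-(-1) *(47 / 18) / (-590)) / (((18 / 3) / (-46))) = 0.03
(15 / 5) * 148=444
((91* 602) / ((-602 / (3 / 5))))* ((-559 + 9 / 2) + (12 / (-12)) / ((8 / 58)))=613431/20 = 30671.55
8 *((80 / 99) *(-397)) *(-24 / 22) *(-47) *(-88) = 382136320/33 = 11579888.48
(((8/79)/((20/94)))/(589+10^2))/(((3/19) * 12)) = 893/2449395 = 0.00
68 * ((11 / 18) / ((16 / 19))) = 3553/72 = 49.35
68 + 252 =320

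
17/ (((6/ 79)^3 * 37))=8381663/7992 = 1048.76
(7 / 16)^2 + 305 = 78129/256 = 305.19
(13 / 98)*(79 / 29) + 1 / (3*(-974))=0.36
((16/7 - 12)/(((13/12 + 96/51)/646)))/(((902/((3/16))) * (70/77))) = -840123/1736350 = -0.48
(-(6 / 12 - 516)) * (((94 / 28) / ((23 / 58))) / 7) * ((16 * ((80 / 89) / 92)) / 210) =22484048/48446349 = 0.46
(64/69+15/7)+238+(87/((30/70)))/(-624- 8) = 73490135/305256 = 240.75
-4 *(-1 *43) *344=59168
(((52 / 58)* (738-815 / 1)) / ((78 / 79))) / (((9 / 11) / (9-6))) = -66913/261 = -256.37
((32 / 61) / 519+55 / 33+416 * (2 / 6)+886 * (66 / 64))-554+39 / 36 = 84610607/168848 = 501.11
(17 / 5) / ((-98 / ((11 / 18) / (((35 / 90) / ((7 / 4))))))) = -187/1960 = -0.10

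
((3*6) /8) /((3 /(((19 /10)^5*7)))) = 51998079/400000 = 130.00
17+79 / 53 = 980/53 = 18.49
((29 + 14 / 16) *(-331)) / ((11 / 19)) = -1503071/88 = -17080.35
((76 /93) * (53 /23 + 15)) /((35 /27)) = 10.91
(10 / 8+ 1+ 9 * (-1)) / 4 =-27/16 = -1.69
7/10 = 0.70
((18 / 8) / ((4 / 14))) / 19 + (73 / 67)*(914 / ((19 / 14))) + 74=8230701/10184 = 808.20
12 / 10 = 6/5 = 1.20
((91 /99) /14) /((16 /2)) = 13/1584 = 0.01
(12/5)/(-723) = -4/1205 = 0.00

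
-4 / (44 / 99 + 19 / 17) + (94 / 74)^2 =-309877/327191 = -0.95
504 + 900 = 1404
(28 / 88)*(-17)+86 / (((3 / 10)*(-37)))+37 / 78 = -67103/5291 = -12.68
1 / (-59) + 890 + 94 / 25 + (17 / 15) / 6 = 23733893/26550 = 893.93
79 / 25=3.16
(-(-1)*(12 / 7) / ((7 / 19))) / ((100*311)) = 57/380975 = 0.00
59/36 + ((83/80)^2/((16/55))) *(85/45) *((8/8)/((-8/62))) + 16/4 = -48.53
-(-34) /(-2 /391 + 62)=6647/12120 = 0.55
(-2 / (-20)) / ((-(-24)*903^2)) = 1/195698160 = 0.00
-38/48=-19/24 = -0.79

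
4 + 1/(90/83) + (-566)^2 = 28832483/90 = 320360.92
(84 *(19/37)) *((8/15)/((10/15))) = 6384/185 = 34.51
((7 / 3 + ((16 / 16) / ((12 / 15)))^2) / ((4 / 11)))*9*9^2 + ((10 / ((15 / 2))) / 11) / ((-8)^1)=16495051/2112 = 7810.16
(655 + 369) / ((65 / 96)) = 98304/65 = 1512.37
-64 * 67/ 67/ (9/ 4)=-256/9 = -28.44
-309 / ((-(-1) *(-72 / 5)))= 21.46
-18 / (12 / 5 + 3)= -10/3 = -3.33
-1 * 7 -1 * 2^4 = -23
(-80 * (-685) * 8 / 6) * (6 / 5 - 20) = -1373653.33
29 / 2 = 14.50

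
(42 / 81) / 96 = 7/1296 = 0.01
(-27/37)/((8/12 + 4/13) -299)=1053/430051 = 0.00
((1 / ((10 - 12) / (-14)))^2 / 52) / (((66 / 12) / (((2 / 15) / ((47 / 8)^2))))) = 3136/4738305 = 0.00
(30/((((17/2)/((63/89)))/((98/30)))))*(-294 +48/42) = -2390.09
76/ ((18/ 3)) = 12.67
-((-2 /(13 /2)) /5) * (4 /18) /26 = 4/7605 = 0.00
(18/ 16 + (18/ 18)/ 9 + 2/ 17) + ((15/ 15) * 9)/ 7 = 22615/8568 = 2.64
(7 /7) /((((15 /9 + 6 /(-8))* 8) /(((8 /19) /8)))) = 3/418 = 0.01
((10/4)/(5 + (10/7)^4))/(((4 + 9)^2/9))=2401/165282 = 0.01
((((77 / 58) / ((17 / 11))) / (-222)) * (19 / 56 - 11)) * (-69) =-1661451/583712 = -2.85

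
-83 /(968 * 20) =-83/19360 = 0.00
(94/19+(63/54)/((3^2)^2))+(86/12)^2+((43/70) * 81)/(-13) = 441115783/8402940 = 52.50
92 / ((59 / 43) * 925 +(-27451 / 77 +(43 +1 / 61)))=9290666/96511433 = 0.10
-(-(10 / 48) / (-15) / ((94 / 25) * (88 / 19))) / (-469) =475/279328896 = 0.00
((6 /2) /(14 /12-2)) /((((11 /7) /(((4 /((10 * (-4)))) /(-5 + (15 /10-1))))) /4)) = -56/275 = -0.20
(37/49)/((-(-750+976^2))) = -37/46639474 = 0.00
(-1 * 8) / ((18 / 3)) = -4/3 = -1.33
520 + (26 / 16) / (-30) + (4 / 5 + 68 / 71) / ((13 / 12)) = 1777505/3408 = 521.57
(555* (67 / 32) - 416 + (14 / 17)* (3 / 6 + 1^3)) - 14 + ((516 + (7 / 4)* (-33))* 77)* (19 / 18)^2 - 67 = 587241001/14688 = 39981.00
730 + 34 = 764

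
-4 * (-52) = 208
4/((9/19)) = 76/9 = 8.44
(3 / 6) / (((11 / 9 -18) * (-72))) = 1/2416 = 0.00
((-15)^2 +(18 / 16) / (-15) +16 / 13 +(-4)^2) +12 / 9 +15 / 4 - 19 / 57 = 128391/520 = 246.91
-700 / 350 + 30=28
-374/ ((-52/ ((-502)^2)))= 23562374/13 = 1812490.31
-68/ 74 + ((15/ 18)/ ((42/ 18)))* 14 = 151/37 = 4.08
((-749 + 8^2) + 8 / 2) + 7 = -674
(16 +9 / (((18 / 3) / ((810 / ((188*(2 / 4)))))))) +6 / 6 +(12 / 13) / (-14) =255419/8554 = 29.86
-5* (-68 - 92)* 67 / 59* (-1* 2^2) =-214400/59 = -3633.90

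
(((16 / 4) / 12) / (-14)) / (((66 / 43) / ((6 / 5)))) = -43/2310 = -0.02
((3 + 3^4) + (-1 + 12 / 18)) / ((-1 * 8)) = -251/24 = -10.46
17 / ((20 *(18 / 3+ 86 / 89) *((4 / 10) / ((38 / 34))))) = 1691/4960 = 0.34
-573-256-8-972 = -1809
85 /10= 17/2 = 8.50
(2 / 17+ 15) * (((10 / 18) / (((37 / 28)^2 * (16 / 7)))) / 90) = 88151/3770226 = 0.02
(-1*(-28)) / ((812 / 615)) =615/29 = 21.21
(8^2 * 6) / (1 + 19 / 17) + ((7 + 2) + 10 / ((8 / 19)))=2569/12 = 214.08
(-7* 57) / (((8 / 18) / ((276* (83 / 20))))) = -20565657/20 = -1028282.85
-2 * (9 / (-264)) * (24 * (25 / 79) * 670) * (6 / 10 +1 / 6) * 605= 12713250/79 = 160927.22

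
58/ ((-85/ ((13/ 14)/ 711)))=-377/423045 = 0.00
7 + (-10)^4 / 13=10091/13 = 776.23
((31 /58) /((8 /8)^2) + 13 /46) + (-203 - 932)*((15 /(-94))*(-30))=-170309510/31349 = -5432.69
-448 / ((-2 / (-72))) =-16128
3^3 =27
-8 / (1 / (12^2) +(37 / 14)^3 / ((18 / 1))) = -98784/12749 = -7.75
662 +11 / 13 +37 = 9098/13 = 699.85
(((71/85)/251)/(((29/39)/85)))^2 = 7667361/52983841 = 0.14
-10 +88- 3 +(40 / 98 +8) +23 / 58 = 83.80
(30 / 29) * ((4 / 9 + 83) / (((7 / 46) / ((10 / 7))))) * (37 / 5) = 25564040/4263 = 5996.73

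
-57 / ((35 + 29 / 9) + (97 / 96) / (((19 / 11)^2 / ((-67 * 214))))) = 2963088/250440715 = 0.01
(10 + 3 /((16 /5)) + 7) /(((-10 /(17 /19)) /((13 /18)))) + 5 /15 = -45187/54720 = -0.83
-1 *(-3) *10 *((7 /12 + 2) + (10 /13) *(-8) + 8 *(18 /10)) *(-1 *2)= -8447/13 = -649.77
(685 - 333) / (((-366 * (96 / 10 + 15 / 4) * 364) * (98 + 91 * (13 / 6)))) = -160/238620837 = 0.00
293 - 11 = 282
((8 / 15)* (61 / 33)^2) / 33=29768/539055 = 0.06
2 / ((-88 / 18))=-9/22 = -0.41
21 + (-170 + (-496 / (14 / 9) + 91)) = -2638/7 = -376.86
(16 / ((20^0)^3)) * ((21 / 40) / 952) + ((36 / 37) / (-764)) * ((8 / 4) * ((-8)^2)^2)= -25046319/2402780 = -10.42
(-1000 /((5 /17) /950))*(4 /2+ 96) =-316540000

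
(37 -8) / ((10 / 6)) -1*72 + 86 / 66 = -8794/165 = -53.30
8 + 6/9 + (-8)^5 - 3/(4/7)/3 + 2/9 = -1179391/36 = -32760.86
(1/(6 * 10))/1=1/60 = 0.02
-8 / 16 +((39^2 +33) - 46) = 1507.50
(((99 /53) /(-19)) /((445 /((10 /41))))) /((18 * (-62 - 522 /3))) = 11/867192148 = 0.00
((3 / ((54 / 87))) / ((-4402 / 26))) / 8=-377/105648 = 0.00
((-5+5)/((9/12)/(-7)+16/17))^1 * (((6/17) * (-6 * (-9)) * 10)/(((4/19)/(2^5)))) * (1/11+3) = 0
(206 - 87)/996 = 119/996 = 0.12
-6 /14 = -3/7 = -0.43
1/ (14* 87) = 1/1218 = 0.00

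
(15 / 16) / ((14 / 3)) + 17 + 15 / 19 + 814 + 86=3906967/4256 = 917.99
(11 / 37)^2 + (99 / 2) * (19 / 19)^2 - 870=-2246287/2738 = -820.41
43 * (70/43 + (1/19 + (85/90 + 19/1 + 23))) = 656255/342 = 1918.87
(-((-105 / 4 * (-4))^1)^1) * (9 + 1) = -1050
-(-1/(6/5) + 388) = -2323/6 = -387.17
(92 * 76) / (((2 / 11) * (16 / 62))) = 149017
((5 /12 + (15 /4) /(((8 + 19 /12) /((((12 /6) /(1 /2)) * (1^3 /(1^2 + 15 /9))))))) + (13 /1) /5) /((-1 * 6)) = -4973/8280 = -0.60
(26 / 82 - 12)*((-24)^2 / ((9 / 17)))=-521152/41 = -12711.02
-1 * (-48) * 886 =42528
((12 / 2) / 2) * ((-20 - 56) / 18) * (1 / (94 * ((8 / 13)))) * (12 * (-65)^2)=-1043575/94 = -11101.86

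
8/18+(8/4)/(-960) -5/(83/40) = -1.97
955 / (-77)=-955/77 = -12.40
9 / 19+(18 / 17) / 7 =1413/2261 = 0.62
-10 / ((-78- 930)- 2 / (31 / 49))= 155/15673 = 0.01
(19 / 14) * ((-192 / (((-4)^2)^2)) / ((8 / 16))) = -57/28 = -2.04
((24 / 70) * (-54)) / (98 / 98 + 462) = -648/16205 = -0.04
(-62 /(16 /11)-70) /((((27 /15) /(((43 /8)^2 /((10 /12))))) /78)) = -21657337/128 = -169197.95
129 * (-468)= -60372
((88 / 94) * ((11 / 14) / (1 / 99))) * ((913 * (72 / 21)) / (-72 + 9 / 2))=-38886496/11515 = -3377.03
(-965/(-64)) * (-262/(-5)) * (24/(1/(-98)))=-3716601/2 = -1858300.50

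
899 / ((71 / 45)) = 40455/71 = 569.79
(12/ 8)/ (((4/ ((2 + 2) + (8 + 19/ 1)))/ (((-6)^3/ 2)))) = -2511/2 = -1255.50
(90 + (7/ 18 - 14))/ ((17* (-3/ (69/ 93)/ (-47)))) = 1486375/28458 = 52.23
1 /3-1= -0.67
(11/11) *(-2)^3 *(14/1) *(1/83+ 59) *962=-6358194.12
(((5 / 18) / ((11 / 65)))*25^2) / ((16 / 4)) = 203125/792 = 256.47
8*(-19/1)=-152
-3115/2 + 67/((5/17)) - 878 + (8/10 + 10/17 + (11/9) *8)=-2196.53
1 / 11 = 0.09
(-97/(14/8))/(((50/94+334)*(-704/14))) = 4559/1383624 = 0.00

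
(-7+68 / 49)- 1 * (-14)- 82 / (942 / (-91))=376400/23079 = 16.31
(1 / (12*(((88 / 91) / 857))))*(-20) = -389935/264 = -1477.03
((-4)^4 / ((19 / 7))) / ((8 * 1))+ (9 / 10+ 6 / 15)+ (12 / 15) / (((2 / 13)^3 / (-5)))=-103114/95 = -1085.41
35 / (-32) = -1.09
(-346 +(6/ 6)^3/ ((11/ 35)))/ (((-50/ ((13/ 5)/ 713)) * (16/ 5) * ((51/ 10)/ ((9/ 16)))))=147069/170663680 = 0.00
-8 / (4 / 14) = -28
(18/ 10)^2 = 81/25 = 3.24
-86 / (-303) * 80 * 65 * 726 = 108222400/101 = 1071508.91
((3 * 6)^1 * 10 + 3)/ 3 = 61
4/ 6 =2/3 = 0.67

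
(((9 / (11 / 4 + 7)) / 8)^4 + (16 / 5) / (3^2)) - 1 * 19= -383399219/20563920 = -18.64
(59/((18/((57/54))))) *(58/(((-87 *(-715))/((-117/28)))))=-1121/83160 = -0.01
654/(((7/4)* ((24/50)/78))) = 425100/7 = 60728.57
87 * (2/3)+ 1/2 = 58.50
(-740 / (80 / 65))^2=5784025/16 = 361501.56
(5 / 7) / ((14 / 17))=85/98 = 0.87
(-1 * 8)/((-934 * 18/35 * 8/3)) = 0.01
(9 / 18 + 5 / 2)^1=3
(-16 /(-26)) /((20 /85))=34/13 = 2.62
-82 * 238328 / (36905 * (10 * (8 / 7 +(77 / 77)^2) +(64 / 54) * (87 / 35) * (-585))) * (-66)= -58628688/2855105 = -20.53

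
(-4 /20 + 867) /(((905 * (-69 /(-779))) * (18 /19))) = 32073767/2810025 = 11.41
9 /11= 0.82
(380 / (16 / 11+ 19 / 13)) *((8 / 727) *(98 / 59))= 42602560/17886381 = 2.38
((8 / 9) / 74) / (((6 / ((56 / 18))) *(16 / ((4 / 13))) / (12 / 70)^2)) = 8/2272725 = 0.00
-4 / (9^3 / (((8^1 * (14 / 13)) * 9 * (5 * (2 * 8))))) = -35840/1053 = -34.04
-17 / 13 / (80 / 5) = -17/208 = -0.08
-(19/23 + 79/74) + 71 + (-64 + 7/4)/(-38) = 9150943/129352 = 70.74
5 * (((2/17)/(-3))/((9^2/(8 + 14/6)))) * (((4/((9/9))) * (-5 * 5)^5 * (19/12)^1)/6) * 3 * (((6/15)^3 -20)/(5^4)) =-917367500/37179 = -24674.35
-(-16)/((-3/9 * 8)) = -6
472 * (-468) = -220896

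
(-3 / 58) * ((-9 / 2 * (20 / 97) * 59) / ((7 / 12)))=4.85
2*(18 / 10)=18/5 = 3.60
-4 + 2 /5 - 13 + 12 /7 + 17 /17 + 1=-451/35 = -12.89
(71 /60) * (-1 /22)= -71/1320 = -0.05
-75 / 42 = -25/14 = -1.79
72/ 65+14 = 15.11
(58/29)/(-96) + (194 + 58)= 12095/48 = 251.98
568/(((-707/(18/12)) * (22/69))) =-29394/7777 = -3.78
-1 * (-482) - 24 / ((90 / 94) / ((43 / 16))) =12439/30 = 414.63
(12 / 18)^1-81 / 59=-125/177 = -0.71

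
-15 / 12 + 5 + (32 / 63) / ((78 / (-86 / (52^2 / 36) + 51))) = 2255909/553644 = 4.07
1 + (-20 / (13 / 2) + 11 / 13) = -16/13 = -1.23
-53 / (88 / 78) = -2067/44 = -46.98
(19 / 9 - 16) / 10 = -25/18 = -1.39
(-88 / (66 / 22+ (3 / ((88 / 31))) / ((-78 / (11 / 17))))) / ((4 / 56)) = -622336/1511 = -411.87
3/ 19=0.16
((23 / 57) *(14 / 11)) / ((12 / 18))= 161/209 = 0.77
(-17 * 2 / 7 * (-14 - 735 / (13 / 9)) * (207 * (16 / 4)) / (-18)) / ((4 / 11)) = -4176271/13 = -321251.62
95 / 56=1.70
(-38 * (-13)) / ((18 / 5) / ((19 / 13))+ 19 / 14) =657020/5081 = 129.31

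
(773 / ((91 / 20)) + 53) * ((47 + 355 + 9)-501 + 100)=2228.90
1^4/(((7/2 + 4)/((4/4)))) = 0.13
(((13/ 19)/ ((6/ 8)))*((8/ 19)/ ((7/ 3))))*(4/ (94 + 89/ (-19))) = 1664/225701 = 0.01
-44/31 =-1.42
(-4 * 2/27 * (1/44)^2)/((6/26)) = -13/19602 = 0.00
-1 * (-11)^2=-121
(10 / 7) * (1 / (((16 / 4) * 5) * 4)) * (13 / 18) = 13/1008 = 0.01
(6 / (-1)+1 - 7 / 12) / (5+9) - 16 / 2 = -1411/168 = -8.40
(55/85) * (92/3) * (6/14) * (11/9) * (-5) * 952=-445280/9 = -49475.56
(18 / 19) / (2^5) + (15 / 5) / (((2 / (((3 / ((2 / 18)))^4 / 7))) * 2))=121168611/2128 = 56940.14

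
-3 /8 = -0.38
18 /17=1.06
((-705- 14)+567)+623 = 471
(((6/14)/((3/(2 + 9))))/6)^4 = 14641/3111696 = 0.00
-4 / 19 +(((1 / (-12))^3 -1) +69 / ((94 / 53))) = 58164451/1543104 = 37.69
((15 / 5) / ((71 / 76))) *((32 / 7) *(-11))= -80256/497 = -161.48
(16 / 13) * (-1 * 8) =-128/13 = -9.85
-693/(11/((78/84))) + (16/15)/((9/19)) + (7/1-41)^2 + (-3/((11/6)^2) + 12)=36291773/32670 = 1110.86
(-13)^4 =28561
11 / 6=1.83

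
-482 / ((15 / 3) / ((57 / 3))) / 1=-1831.60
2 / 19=0.11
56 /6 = 28/3 = 9.33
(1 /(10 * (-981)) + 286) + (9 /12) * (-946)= -2077268/4905 = -423.50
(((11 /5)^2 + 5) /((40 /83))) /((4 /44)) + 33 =128799/500 = 257.60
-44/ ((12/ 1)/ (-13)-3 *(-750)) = -26/1329 = -0.02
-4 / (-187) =4/187 = 0.02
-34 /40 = -17/20 = -0.85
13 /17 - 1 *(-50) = 863/17 = 50.76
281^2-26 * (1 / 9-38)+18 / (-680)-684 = 242541979/3060 = 79262.08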